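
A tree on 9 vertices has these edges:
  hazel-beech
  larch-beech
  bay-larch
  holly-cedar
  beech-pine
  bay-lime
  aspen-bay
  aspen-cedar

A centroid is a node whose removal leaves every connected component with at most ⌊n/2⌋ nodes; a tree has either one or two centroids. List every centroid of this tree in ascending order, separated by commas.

Removing bay splits the tree into components of sizes 4, 3, 1; the largest is 4 ≤ ⌊9/2⌋ = 4.
Every other node leaves some component of size > 4, so the centroid is unique.

bay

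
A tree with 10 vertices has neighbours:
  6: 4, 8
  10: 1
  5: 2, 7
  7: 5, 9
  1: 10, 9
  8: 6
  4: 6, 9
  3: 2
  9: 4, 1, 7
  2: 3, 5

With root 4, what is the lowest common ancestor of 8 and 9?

Ancestors of 8 (toward the root): 8, 6, 4.
Ancestors of 9: 9, 4.
The deepest node appearing in both lists is 4.

4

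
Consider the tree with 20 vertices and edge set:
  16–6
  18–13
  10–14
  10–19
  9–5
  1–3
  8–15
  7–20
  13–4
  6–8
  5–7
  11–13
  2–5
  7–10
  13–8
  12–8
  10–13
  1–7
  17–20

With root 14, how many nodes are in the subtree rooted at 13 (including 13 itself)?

9

Descendants of 13 (including itself): 13, 18, 11, 8, 4, 6, 15, 12, 16. That's 9.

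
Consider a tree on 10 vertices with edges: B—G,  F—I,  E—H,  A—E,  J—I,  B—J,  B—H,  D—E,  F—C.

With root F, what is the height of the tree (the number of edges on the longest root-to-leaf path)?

6

A deepest node is A, reached by F–I–J–B–H–E–A.
That path has 6 edges, so the height is 6.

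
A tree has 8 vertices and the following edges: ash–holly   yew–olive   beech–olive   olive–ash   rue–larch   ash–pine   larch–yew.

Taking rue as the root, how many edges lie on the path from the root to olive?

Climbing from olive to the root: olive – yew – larch – rue. That's 3 steps.

3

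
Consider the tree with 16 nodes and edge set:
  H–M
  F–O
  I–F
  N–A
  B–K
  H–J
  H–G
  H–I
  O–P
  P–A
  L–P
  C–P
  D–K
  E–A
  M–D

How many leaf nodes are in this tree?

The leaves are B, C, E, G, J, L, N.
That is 7 leaves.

7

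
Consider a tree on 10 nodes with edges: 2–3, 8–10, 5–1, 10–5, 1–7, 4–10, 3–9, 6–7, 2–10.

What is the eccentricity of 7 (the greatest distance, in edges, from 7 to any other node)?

A farthest node from 7 is 9.
The path 7 – 1 – 5 – 10 – 2 – 3 – 9 has 6 edges.

6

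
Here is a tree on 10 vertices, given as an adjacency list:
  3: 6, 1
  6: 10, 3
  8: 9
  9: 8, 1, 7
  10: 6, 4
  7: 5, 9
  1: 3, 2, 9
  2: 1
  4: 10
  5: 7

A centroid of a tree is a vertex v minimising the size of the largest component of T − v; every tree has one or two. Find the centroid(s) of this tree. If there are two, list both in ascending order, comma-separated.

Delete 1: the remaining components have sizes 4, 4, 1. Max 4 ≤ 5, so 1 is a centroid.
Every other node leaves some component of size > 5, so the centroid is unique.

1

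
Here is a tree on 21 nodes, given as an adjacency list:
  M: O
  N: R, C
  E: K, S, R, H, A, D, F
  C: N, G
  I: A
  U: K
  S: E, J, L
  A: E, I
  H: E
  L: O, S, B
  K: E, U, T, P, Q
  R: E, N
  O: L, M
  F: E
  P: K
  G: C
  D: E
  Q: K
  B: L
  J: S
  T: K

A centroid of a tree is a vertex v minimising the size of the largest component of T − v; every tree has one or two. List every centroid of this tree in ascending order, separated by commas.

E

If E is removed the pieces have sizes 6, 5, 4, 2, 1, 1, 1, all ≤ ⌊21/2⌋ = 10.
Every other node leaves some component of size > 10, so the centroid is unique.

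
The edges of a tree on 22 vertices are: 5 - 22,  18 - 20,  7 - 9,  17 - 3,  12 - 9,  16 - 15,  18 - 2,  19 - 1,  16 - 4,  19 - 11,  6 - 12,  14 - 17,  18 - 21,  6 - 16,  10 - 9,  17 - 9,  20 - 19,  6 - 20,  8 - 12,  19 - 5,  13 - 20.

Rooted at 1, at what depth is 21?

4

Path from 1 to 21: 1 – 19 – 20 – 18 – 21, which has 4 edges.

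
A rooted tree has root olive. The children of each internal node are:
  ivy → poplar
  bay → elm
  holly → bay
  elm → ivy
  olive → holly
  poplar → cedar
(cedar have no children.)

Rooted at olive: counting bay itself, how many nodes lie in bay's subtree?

Descendants of bay (including itself): bay, elm, ivy, poplar, cedar. That's 5.

5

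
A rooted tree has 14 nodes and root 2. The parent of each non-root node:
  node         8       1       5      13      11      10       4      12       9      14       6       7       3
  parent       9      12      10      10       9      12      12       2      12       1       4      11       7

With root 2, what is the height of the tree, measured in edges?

3 sits deepest: 2–12–9–11–7–3 — 5 edges from the root.

5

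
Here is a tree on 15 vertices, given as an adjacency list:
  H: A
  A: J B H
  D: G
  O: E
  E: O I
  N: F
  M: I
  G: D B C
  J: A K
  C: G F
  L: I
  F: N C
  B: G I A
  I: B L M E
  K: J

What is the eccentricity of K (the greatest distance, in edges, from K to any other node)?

7

The node farthest from K is N, via K-J-A-B-G-C-F-N — 7 edges.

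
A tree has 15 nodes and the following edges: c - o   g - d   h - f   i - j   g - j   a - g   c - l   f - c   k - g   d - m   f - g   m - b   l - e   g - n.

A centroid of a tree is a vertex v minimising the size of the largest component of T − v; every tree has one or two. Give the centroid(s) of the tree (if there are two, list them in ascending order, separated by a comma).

Delete g: the remaining components have sizes 6, 3, 2, 1, 1, 1. Max 6 ≤ 7, so g is a centroid.
Every other node leaves some component of size > 7, so the centroid is unique.

g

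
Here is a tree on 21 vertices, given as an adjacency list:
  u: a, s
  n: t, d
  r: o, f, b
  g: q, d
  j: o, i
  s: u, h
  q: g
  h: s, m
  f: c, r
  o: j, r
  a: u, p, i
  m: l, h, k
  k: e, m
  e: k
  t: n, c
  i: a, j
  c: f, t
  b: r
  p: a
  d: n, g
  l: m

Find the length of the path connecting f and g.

The path is f–c–t–n–d–g, which has 5 edges.

5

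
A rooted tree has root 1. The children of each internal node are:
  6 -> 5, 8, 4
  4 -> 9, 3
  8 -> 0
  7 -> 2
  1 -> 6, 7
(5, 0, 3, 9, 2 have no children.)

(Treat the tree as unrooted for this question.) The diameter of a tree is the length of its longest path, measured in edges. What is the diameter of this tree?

5

BFS from 2 reaches 9 last, at distance 5; BFS from 9 confirms no node is farther.
Path: 2–7–1–6–4–9.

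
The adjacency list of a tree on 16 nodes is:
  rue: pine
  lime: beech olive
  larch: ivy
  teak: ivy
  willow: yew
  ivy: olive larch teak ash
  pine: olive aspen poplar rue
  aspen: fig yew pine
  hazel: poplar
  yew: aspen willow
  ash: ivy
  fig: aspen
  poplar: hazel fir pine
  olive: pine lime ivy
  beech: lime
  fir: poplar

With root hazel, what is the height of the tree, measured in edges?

The longest root-to-leaf path is hazel-poplar-pine-aspen-yew-willow (5 edges).

5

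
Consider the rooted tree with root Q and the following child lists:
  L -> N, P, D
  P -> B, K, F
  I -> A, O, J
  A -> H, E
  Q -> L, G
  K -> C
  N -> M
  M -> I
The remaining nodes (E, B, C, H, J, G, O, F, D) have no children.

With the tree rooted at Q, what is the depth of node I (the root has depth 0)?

4

Climbing from I to the root: I–M–N–L–Q. That's 4 steps.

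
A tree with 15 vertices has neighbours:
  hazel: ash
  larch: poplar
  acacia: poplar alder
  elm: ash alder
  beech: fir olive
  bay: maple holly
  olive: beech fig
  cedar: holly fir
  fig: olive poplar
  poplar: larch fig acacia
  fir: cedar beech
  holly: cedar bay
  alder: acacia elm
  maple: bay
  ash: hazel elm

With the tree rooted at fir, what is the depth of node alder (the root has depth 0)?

6

fir–beech–olive–fig–poplar–acacia–alder — 6 edges.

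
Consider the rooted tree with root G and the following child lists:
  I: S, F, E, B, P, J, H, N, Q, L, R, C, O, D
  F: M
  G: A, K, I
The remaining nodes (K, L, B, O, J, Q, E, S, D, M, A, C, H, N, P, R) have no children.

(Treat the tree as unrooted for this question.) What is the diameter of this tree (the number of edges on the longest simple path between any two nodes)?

4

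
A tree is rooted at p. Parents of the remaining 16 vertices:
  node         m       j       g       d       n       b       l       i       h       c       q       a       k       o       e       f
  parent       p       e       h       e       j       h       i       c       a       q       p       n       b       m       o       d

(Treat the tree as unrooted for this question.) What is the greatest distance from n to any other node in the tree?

9

The node farthest from n is l, via n–j–e–o–m–p–q–c–i–l — 9 edges.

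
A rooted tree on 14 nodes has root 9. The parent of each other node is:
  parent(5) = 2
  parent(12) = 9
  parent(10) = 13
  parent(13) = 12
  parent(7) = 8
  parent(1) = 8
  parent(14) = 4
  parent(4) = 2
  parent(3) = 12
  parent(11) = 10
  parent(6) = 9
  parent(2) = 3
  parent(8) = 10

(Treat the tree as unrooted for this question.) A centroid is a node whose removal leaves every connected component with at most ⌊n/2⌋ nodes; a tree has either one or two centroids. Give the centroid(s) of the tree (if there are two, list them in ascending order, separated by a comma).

Delete 12: the remaining components have sizes 6, 5, 2. Max 6 ≤ 7, so 12 is a centroid.
No neighbour of 12 does as well, so 12 is the unique centroid.

12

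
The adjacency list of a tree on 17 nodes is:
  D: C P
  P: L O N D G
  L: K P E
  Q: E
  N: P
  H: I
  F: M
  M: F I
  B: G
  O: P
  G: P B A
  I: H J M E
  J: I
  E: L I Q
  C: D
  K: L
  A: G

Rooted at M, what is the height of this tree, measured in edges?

6

C sits deepest: M → I → E → L → P → D → C — 6 edges from the root.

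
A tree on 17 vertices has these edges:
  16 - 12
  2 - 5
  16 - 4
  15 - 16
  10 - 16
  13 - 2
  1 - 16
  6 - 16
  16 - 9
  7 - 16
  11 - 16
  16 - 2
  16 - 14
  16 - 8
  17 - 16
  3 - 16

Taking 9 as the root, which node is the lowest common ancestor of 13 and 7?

16

Ancestors of 13 (toward the root): 13, 2, 16, 9.
Ancestors of 7: 7, 16, 9.
The deepest node appearing in both lists is 16.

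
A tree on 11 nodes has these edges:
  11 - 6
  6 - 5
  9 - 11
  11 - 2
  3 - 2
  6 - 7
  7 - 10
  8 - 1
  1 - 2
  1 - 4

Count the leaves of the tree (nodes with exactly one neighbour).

6

The leaves are 3, 4, 5, 8, 9, 10.
That is 6 leaves.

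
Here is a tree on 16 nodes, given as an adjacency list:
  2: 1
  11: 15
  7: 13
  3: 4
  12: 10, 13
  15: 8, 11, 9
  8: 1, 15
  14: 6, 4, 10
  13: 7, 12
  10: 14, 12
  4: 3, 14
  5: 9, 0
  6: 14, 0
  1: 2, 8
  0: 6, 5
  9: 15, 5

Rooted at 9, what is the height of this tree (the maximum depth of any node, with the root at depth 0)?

8

A deepest node is 7, reached by 9–5–0–6–14–10–12–13–7.
That path has 8 edges, so the height is 8.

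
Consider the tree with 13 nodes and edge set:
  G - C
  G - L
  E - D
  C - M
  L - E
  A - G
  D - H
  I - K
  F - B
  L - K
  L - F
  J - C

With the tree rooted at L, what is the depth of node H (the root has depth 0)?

3

L → E → D → H — 3 edges.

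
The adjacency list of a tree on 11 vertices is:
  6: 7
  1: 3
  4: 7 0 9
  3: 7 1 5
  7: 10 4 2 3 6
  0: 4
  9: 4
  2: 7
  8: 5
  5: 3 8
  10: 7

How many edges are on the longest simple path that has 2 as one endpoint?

4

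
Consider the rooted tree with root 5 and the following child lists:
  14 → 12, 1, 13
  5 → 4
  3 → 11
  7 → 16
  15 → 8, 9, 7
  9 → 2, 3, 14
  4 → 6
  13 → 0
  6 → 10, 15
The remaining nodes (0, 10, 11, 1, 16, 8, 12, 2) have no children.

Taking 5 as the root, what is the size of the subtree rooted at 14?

The subtree rooted at 14 contains: 14, 12, 13, 1, 0 — 5 nodes.

5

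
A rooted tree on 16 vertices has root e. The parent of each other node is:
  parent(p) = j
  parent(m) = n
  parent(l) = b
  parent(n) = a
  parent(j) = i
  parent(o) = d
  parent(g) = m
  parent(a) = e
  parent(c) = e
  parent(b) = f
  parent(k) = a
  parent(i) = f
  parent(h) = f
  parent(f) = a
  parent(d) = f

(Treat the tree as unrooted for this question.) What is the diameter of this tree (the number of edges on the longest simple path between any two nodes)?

Starting from g, a farthest node is p at distance 7.
One longest path: g–m–n–a–f–i–j–p.
So the diameter is 7.

7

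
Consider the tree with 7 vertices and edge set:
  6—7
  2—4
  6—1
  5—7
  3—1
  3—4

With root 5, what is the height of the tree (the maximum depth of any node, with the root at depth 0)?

2 sits deepest: 5 → 7 → 6 → 1 → 3 → 4 → 2 — 6 edges from the root.

6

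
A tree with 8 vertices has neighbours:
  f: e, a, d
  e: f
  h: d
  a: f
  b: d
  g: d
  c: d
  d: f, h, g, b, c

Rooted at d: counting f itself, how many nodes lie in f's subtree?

Descendants of f (including itself): f, e, a. That's 3.

3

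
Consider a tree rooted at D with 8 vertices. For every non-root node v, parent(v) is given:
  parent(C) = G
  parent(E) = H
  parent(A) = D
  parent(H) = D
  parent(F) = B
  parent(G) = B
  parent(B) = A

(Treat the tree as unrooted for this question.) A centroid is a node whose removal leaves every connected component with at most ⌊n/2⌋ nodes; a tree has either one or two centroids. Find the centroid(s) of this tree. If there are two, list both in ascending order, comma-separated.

Delete A: the remaining components have sizes 4, 3. Max 4 ≤ 4, so A is a centroid.
Its neighbour B also leaves a largest component of size 4, so both are centroids.

A, B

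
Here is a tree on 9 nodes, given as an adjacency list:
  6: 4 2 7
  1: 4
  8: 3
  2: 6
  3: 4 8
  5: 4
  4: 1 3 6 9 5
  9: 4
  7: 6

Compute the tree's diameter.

A longest path is 7 – 6 – 4 – 3 – 8, with 4 edges.

4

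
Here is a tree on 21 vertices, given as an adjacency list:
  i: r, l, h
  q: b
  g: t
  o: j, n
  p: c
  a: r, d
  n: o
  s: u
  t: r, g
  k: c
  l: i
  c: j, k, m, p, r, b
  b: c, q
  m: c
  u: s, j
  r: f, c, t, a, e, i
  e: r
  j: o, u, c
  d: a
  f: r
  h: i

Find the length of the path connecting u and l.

5

Walking from u: u–j–c–r–i–l. Length 5.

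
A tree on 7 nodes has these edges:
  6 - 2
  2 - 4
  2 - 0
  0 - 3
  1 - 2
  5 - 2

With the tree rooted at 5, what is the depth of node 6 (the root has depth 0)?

Path from 5 to 6: 5 → 2 → 6, which has 2 edges.

2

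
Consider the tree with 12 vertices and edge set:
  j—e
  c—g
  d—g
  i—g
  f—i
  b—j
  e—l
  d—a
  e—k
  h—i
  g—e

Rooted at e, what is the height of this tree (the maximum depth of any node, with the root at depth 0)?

The longest root-to-leaf path is e – g – i – f (3 edges).

3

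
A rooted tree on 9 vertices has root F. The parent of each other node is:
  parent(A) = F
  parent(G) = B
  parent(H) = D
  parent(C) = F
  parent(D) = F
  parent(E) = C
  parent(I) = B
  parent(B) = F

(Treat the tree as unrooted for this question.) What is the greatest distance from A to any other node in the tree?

3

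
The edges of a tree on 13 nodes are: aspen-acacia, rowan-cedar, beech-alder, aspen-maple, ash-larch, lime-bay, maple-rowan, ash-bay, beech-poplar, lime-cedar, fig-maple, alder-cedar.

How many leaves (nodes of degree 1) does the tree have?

4

Exactly 4 nodes have a single neighbour: acacia, fig, larch, poplar.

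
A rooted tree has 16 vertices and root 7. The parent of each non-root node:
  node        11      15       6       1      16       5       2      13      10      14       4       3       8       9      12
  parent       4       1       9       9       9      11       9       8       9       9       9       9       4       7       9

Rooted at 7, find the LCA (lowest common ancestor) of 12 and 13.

12's ancestor chain is 12, 9, 7 and 13's is 13, 8, 4, 9, 7; they first meet at 9.

9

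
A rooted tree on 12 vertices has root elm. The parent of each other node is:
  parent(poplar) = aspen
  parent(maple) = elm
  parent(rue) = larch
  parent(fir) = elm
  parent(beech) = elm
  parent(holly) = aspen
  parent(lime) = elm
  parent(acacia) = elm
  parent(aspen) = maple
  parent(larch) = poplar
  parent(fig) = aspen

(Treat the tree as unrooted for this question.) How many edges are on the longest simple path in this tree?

BFS from rue reaches acacia last, at distance 6; BFS from acacia confirms no node is farther.
Path: rue-larch-poplar-aspen-maple-elm-acacia.

6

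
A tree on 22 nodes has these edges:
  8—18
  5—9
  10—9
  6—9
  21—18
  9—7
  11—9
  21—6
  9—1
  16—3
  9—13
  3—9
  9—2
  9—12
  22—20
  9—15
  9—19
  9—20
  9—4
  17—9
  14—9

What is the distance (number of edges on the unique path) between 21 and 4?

3

21 - 6 - 9 - 4: 3 edges.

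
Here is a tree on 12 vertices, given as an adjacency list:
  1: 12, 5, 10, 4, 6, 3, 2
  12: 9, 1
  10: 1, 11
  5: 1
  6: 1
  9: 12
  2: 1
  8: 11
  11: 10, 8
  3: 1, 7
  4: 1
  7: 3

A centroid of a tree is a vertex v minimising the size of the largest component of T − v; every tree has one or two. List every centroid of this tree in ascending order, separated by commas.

1

If 1 is removed the pieces have sizes 3, 2, 2, 1, 1, 1, 1, all ≤ ⌊12/2⌋ = 6.
No neighbour of 1 does as well, so 1 is the unique centroid.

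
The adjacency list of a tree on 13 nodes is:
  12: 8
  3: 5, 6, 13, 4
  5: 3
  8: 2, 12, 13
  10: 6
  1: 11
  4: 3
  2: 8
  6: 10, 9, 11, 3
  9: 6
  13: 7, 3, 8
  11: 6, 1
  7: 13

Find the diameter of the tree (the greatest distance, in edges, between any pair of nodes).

BFS from 1 reaches 2 last, at distance 6; BFS from 2 confirms no node is farther.
Path: 1-11-6-3-13-8-2.

6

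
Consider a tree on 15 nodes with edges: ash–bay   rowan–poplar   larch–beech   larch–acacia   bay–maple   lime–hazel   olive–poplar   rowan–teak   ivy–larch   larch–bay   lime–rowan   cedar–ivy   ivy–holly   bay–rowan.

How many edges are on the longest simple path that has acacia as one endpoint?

The node farthest from acacia is olive (hazel also at distance 5), via acacia-larch-bay-rowan-poplar-olive — 5 edges.

5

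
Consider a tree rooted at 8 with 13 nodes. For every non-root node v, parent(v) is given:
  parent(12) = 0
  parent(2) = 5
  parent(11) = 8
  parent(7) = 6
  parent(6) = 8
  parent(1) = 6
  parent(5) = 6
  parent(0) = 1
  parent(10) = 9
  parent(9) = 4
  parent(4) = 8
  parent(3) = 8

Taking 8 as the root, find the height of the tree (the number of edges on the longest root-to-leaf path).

A deepest node is 12, reached by 8–6–1–0–12.
That path has 4 edges, so the height is 4.

4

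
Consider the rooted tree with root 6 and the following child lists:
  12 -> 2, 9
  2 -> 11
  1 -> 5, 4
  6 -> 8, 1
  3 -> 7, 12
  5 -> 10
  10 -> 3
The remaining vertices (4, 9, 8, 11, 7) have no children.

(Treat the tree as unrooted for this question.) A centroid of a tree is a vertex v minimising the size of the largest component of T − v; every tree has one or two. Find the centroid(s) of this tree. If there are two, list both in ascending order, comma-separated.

Removing 10 splits the tree into components of sizes 6, 5; the largest is 6 ≤ ⌊12/2⌋ = 6.
3 is adjacent to 10 and is also a centroid (the largest component after removing it is likewise 6).

3, 10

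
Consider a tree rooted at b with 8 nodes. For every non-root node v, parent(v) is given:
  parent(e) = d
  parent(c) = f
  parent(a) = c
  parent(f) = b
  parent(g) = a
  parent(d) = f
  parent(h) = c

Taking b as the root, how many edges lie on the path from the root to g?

Path from b to g: b – f – c – a – g, which has 4 edges.

4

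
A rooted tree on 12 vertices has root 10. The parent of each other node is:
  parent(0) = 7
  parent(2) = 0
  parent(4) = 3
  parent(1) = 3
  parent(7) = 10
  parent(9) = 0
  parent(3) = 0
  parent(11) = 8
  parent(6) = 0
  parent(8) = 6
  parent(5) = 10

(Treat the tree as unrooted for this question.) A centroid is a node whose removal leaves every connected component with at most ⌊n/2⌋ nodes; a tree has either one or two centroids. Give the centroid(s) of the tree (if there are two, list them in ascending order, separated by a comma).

Delete 0: the remaining components have sizes 3, 3, 3, 1, 1. Max 3 ≤ 6, so 0 is a centroid.
No neighbour of 0 does as well, so 0 is the unique centroid.

0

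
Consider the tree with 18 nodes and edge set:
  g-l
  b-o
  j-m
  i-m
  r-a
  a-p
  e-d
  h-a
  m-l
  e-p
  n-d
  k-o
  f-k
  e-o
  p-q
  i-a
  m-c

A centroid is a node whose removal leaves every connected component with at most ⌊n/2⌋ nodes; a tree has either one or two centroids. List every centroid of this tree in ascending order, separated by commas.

a, p

Delete a: the remaining components have sizes 9, 6, 1, 1. Max 9 ≤ 9, so a is a centroid.
Its neighbour p also leaves a largest component of size 9, so both are centroids.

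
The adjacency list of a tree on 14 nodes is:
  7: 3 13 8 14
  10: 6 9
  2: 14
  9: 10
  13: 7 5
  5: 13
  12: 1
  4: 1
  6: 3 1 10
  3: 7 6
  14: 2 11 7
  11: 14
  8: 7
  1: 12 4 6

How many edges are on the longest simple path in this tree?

Starting from 4, a farthest node is 5 at distance 6.
One longest path: 4 – 1 – 6 – 3 – 7 – 13 – 5.
So the diameter is 6.

6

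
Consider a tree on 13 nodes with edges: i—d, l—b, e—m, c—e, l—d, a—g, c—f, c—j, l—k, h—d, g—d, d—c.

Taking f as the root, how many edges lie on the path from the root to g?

3

f – c – d – g — 3 edges.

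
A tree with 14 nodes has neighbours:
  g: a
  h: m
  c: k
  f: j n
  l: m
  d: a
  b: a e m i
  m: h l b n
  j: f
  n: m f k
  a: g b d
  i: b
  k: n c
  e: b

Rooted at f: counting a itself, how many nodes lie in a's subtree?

3

Descendants of a (including itself): a, g, d. That's 3.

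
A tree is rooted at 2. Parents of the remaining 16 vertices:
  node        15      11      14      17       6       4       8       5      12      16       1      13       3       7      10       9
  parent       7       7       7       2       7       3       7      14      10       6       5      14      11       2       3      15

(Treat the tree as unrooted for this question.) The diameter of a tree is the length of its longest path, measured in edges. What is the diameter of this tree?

Starting from 12, a farthest node is 1 at distance 7.
One longest path: 12-10-3-11-7-14-5-1.
So the diameter is 7.

7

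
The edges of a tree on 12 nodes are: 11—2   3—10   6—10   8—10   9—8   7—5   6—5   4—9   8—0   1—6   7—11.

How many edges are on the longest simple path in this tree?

Starting from 2, a farthest node is 4 at distance 8.
One longest path: 2–11–7–5–6–10–8–9–4.
So the diameter is 8.

8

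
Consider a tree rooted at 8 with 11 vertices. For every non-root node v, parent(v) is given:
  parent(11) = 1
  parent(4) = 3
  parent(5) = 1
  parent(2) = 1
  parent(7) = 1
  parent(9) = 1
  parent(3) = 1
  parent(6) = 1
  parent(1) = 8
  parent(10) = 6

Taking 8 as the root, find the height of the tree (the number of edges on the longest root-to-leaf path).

3

A deepest node is 4, reached by 8–1–3–4.
That path has 3 edges, so the height is 3.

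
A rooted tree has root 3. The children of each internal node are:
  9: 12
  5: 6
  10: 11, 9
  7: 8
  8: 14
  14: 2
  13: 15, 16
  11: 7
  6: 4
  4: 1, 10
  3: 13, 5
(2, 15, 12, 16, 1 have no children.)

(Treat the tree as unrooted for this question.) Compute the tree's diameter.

11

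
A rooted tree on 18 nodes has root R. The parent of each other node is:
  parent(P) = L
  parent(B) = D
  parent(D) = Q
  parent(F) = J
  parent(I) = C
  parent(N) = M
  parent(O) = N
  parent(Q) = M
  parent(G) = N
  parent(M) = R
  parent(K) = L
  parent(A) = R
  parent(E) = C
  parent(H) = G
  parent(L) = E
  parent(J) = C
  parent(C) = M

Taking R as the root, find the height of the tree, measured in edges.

A deepest node is P, reached by R-M-C-E-L-P.
That path has 5 edges, so the height is 5.

5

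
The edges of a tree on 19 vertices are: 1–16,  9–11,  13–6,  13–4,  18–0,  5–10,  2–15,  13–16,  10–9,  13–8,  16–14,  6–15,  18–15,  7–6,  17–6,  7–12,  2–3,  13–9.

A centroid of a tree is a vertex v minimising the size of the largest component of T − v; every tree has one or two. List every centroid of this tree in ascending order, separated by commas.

13

Removing 13 splits the tree into components of sizes 9, 4, 3, 1, 1; the largest is 9 ≤ ⌊19/2⌋ = 9.
Every other node leaves some component of size > 9, so the centroid is unique.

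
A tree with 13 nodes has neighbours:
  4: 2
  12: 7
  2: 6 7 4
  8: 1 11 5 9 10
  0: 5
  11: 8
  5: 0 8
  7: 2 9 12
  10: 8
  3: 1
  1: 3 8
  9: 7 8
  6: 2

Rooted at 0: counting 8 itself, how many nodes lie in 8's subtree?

8's subtree: {8, 11, 9, 1, 10, 7, 3, 2, 12, 4, 6}, size 11.

11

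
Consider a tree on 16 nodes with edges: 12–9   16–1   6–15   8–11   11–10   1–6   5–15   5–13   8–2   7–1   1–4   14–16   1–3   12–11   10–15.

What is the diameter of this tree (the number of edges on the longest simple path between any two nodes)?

8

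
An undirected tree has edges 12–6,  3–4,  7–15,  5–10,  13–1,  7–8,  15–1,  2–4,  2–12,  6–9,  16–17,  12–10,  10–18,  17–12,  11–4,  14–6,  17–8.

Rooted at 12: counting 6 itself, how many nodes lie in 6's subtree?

Descendants of 6 (including itself): 6, 9, 14. That's 3.

3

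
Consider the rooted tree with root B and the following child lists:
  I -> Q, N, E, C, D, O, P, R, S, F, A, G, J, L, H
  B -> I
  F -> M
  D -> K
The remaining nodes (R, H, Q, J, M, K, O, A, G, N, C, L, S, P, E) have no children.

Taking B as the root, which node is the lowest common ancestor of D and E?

I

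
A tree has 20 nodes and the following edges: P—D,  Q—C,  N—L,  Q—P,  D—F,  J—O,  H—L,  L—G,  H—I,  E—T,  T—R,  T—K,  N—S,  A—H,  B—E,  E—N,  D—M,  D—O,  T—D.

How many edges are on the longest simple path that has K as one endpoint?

6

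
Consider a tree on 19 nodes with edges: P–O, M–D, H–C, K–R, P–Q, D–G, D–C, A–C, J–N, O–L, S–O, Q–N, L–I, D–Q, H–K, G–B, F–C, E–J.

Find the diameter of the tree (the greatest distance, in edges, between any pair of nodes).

A longest path is R–K–H–C–D–Q–P–O–L–I, with 9 edges.

9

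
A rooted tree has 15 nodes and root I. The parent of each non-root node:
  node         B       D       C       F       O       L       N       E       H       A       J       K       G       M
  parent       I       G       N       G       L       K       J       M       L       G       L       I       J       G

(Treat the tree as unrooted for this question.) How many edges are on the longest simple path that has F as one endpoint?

6

A farthest node from F is B.
The path F – G – J – L – K – I – B has 6 edges.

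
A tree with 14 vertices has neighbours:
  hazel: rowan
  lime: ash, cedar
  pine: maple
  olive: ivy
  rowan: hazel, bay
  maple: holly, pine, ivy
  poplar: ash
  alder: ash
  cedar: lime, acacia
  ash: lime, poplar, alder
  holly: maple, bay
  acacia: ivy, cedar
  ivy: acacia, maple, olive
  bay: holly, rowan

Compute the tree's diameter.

10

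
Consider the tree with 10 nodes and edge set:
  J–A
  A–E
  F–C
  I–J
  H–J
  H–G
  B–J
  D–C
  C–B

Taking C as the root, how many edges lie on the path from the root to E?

4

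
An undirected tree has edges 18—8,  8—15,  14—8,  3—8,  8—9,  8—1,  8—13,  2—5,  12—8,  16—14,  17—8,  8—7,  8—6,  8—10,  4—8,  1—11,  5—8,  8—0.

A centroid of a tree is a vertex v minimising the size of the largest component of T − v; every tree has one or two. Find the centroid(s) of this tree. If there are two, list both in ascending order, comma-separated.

8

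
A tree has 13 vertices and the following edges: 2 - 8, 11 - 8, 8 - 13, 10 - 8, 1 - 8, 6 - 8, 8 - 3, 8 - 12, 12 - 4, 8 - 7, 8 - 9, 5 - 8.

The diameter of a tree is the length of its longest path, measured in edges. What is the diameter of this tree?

Starting from 4, a farthest node is 1 at distance 3.
One longest path: 4 - 12 - 8 - 1.
So the diameter is 3.

3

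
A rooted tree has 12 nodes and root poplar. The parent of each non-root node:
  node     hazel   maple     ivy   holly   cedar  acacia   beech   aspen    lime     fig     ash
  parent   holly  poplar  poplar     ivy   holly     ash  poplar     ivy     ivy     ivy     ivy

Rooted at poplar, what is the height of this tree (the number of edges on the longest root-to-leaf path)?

The longest root-to-leaf path is poplar → ivy → holly → cedar (3 edges).

3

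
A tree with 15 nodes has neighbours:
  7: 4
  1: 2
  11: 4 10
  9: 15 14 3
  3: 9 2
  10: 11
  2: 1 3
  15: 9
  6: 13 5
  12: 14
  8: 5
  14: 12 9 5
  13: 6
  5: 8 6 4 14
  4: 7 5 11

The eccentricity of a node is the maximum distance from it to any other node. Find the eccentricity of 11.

A farthest node from 11 is 1.
The path 11-4-5-14-9-3-2-1 has 7 edges.

7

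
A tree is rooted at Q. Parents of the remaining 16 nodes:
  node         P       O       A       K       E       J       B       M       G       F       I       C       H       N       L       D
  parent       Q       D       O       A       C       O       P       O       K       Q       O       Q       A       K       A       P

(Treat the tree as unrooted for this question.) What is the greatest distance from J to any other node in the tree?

A farthest node from J is E.
The path J – O – D – P – Q – C – E has 6 edges.

6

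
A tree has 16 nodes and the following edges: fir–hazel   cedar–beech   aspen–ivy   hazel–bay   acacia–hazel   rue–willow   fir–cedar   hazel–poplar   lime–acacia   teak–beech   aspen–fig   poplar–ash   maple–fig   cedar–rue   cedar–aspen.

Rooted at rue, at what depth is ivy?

Path from rue to ivy: rue–cedar–aspen–ivy, which has 3 edges.

3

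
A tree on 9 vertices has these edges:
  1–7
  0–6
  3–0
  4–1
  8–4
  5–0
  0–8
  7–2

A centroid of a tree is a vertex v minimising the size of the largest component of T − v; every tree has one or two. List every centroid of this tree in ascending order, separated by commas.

8

Delete 8: the remaining components have sizes 4, 4. Max 4 ≤ 4, so 8 is a centroid.
Every other node leaves some component of size > 4, so the centroid is unique.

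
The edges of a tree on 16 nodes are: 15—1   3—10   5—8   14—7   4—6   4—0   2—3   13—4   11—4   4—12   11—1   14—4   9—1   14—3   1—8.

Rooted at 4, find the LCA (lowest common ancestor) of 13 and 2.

4

Ancestors of 13 (toward the root): 13, 4.
Ancestors of 2: 2, 3, 14, 4.
The deepest node appearing in both lists is 4.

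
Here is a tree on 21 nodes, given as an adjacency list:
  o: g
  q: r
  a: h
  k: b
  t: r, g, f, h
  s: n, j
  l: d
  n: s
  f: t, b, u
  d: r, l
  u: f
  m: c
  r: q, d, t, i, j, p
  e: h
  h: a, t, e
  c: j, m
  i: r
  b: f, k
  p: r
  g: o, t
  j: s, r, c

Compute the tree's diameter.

BFS from m reaches k last, at distance 7; BFS from k confirms no node is farther.
Path: m - c - j - r - t - f - b - k.

7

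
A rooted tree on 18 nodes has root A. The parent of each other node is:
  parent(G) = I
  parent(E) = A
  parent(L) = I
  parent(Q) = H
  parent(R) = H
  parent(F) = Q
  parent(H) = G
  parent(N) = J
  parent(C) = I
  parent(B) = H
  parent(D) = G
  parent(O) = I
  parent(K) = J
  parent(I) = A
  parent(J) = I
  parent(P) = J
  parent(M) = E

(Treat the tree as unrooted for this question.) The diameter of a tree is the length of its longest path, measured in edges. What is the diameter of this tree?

Starting from F, a farthest node is M at distance 7.
One longest path: F–Q–H–G–I–A–E–M.
So the diameter is 7.

7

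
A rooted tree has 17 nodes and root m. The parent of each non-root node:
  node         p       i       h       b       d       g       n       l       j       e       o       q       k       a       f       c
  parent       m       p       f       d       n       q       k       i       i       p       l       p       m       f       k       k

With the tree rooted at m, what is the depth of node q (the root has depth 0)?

2

Climbing from q to the root: q–p–m. That's 2 steps.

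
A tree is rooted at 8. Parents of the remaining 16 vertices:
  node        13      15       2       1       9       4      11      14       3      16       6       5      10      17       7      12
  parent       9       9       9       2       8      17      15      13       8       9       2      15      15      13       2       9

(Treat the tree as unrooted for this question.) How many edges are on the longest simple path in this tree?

Starting from 4, a farthest node is 10 at distance 5.
One longest path: 4 - 17 - 13 - 9 - 15 - 10.
So the diameter is 5.

5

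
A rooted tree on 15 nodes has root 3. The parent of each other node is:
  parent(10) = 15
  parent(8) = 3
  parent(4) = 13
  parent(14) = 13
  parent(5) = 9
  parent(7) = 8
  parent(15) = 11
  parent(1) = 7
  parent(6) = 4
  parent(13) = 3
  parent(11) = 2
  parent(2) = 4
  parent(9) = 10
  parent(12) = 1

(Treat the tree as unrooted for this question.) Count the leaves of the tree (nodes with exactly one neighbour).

4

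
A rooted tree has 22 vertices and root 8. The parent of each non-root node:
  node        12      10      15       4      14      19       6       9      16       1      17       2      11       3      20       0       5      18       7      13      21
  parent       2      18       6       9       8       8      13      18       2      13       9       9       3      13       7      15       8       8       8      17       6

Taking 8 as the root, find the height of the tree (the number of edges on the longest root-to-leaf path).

7

A deepest node is 0, reached by 8 – 18 – 9 – 17 – 13 – 6 – 15 – 0.
That path has 7 edges, so the height is 7.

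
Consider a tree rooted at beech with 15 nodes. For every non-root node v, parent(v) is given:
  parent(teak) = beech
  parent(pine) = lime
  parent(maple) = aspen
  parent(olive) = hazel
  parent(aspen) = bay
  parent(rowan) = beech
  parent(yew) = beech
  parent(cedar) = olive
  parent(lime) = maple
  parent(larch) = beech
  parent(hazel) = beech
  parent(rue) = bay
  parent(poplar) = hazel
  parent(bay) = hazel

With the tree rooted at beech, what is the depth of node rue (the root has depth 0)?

beech – hazel – bay – rue — 3 edges.

3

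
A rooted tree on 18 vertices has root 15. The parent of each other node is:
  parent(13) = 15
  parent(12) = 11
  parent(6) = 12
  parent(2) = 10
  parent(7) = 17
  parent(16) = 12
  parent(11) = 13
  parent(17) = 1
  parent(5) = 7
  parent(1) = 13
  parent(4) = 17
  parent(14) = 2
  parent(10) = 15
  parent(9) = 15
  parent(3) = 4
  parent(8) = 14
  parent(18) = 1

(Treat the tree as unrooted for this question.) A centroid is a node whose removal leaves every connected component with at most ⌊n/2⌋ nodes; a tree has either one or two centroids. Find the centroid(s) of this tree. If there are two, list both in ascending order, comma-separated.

If 13 is removed the pieces have sizes 7, 6, 4, all ≤ ⌊18/2⌋ = 9.
No neighbour of 13 does as well, so 13 is the unique centroid.

13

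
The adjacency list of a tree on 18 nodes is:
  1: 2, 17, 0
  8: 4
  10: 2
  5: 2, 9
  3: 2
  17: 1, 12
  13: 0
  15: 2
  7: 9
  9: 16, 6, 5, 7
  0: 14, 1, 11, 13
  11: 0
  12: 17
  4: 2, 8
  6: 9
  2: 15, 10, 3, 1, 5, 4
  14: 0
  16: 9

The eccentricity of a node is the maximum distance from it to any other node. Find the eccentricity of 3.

Distances from 3 peak at 4, attained at 13 (16, 12, 11, 6, 7, 14 also at distance 4).
3–2–1–0–13

4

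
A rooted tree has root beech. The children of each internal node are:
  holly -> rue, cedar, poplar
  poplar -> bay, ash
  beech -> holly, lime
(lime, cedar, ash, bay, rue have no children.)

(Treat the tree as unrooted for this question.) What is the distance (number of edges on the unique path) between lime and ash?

Walking from lime: lime–beech–holly–poplar–ash. Length 4.

4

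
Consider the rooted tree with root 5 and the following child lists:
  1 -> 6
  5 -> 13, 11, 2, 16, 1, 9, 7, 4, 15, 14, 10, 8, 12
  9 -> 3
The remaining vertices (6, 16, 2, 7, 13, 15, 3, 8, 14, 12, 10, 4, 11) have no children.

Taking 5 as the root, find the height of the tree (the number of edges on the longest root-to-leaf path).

A deepest node is 3, reached by 5 → 9 → 3.
That path has 2 edges, so the height is 2.

2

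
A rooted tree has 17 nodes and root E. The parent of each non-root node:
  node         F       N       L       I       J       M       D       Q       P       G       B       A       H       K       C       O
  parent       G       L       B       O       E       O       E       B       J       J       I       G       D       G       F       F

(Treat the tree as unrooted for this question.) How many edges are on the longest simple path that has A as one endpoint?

A farthest node from A is N.
The path A–G–F–O–I–B–L–N has 7 edges.

7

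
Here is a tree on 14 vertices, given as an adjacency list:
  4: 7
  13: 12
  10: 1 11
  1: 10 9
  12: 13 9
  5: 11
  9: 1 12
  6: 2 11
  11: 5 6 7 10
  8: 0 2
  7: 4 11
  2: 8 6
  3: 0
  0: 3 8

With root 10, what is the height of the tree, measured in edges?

A deepest node is 3, reached by 10-11-6-2-8-0-3.
That path has 6 edges, so the height is 6.

6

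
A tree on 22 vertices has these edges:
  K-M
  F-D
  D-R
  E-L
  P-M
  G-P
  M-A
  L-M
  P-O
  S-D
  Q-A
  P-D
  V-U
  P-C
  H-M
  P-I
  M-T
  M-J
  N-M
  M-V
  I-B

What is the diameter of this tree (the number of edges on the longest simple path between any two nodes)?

Starting from B, a farthest node is U at distance 5.
One longest path: B – I – P – M – V – U.
So the diameter is 5.

5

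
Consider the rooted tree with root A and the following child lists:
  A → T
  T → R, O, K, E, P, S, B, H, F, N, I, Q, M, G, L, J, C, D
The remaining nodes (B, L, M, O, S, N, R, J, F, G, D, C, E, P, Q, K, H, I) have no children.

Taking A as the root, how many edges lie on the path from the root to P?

2

Path from A to P: A – T – P, which has 2 edges.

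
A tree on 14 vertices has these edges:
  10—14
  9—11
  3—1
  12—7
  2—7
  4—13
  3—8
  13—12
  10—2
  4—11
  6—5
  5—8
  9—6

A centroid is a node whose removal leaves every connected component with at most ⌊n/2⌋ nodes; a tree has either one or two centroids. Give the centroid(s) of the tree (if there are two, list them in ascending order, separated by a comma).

4, 11

Delete 4: the remaining components have sizes 7, 6. Max 7 ≤ 7, so 4 is a centroid.
11 is adjacent to 4 and is also a centroid (the largest component after removing it is likewise 7).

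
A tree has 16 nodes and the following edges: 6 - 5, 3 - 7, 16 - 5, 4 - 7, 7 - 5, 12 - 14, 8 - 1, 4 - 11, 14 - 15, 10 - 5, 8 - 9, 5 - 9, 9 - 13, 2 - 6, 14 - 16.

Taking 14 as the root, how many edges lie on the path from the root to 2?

Path from 14 to 2: 14–16–5–6–2, which has 4 edges.

4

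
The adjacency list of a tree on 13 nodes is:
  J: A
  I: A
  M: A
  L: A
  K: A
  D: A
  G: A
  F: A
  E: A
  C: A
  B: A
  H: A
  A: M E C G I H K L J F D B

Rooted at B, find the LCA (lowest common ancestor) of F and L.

Path F→root: F A B; path L→root: L A B.
First common node: A.

A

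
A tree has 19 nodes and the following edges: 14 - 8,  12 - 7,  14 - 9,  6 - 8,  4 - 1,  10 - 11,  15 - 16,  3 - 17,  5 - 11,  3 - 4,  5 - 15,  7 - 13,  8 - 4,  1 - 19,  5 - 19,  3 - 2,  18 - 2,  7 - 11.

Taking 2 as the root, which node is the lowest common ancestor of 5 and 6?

Ancestors of 5 (toward the root): 5, 19, 1, 4, 3, 2.
Ancestors of 6: 6, 8, 4, 3, 2.
The deepest node appearing in both lists is 4.

4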